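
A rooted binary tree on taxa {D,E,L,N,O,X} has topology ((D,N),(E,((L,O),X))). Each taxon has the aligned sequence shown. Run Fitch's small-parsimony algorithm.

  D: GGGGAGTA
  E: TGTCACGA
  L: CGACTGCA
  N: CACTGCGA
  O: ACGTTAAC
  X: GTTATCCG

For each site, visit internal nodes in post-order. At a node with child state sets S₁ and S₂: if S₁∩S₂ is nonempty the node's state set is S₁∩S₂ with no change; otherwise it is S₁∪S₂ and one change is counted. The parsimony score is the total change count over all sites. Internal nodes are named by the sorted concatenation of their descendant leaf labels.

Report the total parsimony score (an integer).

[col 0] DN: children D:{G}, N:{C} ∪→ {C,G}; cost 1
[col 0] LO: children L:{C}, O:{A} ∪→ {A,C}; cost 1
[col 0] LOX: children LO:{A,C}, X:{G} ∪→ {A,C,G}; cost 1
[col 0] ELOX: children E:{T}, LOX:{A,C,G} ∪→ {A,C,G,T}; cost 1
[col 0] DELNOX: children DN:{C,G}, ELOX:{A,C,G,T} ∩→ {C,G}; cost 0
[col 1] DN: children D:{G}, N:{A} ∪→ {A,G}; cost 1
[col 1] LO: children L:{G}, O:{C} ∪→ {C,G}; cost 1
[col 1] LOX: children LO:{C,G}, X:{T} ∪→ {C,G,T}; cost 1
[col 1] ELOX: children E:{G}, LOX:{C,G,T} ∩→ {G}; cost 0
[col 1] DELNOX: children DN:{A,G}, ELOX:{G} ∩→ {G}; cost 0
[col 2] DN: children D:{G}, N:{C} ∪→ {C,G}; cost 1
[col 2] LO: children L:{A}, O:{G} ∪→ {A,G}; cost 1
[col 2] LOX: children LO:{A,G}, X:{T} ∪→ {A,G,T}; cost 1
[col 2] ELOX: children E:{T}, LOX:{A,G,T} ∩→ {T}; cost 0
[col 2] DELNOX: children DN:{C,G}, ELOX:{T} ∪→ {C,G,T}; cost 1
[col 3] DN: children D:{G}, N:{T} ∪→ {G,T}; cost 1
[col 3] LO: children L:{C}, O:{T} ∪→ {C,T}; cost 1
[col 3] LOX: children LO:{C,T}, X:{A} ∪→ {A,C,T}; cost 1
[col 3] ELOX: children E:{C}, LOX:{A,C,T} ∩→ {C}; cost 0
[col 3] DELNOX: children DN:{G,T}, ELOX:{C} ∪→ {C,G,T}; cost 1
[col 4] DN: children D:{A}, N:{G} ∪→ {A,G}; cost 1
[col 4] LO: children L:{T}, O:{T} ∩→ {T}; cost 0
[col 4] LOX: children LO:{T}, X:{T} ∩→ {T}; cost 0
[col 4] ELOX: children E:{A}, LOX:{T} ∪→ {A,T}; cost 1
[col 4] DELNOX: children DN:{A,G}, ELOX:{A,T} ∩→ {A}; cost 0
[col 5] DN: children D:{G}, N:{C} ∪→ {C,G}; cost 1
[col 5] LO: children L:{G}, O:{A} ∪→ {A,G}; cost 1
[col 5] LOX: children LO:{A,G}, X:{C} ∪→ {A,C,G}; cost 1
[col 5] ELOX: children E:{C}, LOX:{A,C,G} ∩→ {C}; cost 0
[col 5] DELNOX: children DN:{C,G}, ELOX:{C} ∩→ {C}; cost 0
[col 6] DN: children D:{T}, N:{G} ∪→ {G,T}; cost 1
[col 6] LO: children L:{C}, O:{A} ∪→ {A,C}; cost 1
[col 6] LOX: children LO:{A,C}, X:{C} ∩→ {C}; cost 0
[col 6] ELOX: children E:{G}, LOX:{C} ∪→ {C,G}; cost 1
[col 6] DELNOX: children DN:{G,T}, ELOX:{C,G} ∩→ {G}; cost 0
[col 7] DN: children D:{A}, N:{A} ∩→ {A}; cost 0
[col 7] LO: children L:{A}, O:{C} ∪→ {A,C}; cost 1
[col 7] LOX: children LO:{A,C}, X:{G} ∪→ {A,C,G}; cost 1
[col 7] ELOX: children E:{A}, LOX:{A,C,G} ∩→ {A}; cost 0
[col 7] DELNOX: children DN:{A}, ELOX:{A} ∩→ {A}; cost 0
per-site changes: [4, 3, 4, 4, 2, 3, 3, 2]; total = 25

25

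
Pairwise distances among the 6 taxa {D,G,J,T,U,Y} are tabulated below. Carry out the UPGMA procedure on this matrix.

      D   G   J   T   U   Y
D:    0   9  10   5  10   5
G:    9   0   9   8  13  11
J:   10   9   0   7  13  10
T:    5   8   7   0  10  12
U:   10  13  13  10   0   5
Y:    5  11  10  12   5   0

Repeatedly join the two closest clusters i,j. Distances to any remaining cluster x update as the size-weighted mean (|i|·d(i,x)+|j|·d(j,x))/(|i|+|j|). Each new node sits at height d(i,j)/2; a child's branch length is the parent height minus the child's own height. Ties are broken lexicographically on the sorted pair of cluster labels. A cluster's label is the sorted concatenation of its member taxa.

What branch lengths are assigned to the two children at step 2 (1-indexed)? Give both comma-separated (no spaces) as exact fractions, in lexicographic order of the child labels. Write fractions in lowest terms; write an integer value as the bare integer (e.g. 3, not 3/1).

iteration 1: select D,T (d=5); attach at lengths (5/2, 5/2); label the merged cluster DT
  updated: d(DT,G)=17/2, d(DT,J)=17/2, d(DT,U)=10, d(DT,Y)=17/2
iteration 2: select U,Y (d=5); attach at lengths (5/2, 5/2); label the merged cluster UY
  updated: d(DT,UY)=37/4, d(G,UY)=12, d(J,UY)=23/2
iteration 3: select DT,G (d=17/2); attach at lengths (7/4, 17/4); label the merged cluster DGT
  updated: d(DGT,J)=26/3, d(DGT,UY)=61/6
iteration 4: select DGT,J (d=26/3); attach at lengths (1/12, 13/3); label the merged cluster DGJT
  updated: d(DGJT,UY)=21/2
iteration 5: select DGJT,UY (d=21/2); attach at lengths (11/12, 11/4); label the merged cluster DGJTUY
final tree: ((((D:5/2,T:5/2):7/4,G:17/4):1/12,J:13/3):11/12,(U:5/2,Y:5/2):11/4)
total length: 289/12

5/2,5/2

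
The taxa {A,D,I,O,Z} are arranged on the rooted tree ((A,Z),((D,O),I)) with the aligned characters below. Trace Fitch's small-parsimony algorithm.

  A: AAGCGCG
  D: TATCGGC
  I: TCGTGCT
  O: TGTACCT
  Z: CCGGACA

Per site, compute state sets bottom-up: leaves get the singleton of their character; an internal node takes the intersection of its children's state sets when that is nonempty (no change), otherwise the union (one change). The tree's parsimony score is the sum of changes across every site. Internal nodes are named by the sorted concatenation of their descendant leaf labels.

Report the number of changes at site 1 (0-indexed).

AZ@0: {A} ∪ {C} = {A,C} (union, +1)
DO@0: {T} ∩ {T} = {T} (intersection, +0)
DIO@0: {T} ∩ {T} = {T} (intersection, +0)
ADIOZ@0: {A,C} ∪ {T} = {A,C,T} (union, +1)
AZ@1: {A} ∪ {C} = {A,C} (union, +1)
DO@1: {A} ∪ {G} = {A,G} (union, +1)
DIO@1: {A,G} ∪ {C} = {A,C,G} (union, +1)
ADIOZ@1: {A,C} ∩ {A,C,G} = {A,C} (intersection, +0)
AZ@2: {G} ∩ {G} = {G} (intersection, +0)
DO@2: {T} ∩ {T} = {T} (intersection, +0)
DIO@2: {T} ∪ {G} = {G,T} (union, +1)
ADIOZ@2: {G} ∩ {G,T} = {G} (intersection, +0)
AZ@3: {C} ∪ {G} = {C,G} (union, +1)
DO@3: {C} ∪ {A} = {A,C} (union, +1)
DIO@3: {A,C} ∪ {T} = {A,C,T} (union, +1)
ADIOZ@3: {C,G} ∩ {A,C,T} = {C} (intersection, +0)
AZ@4: {G} ∪ {A} = {A,G} (union, +1)
DO@4: {G} ∪ {C} = {C,G} (union, +1)
DIO@4: {C,G} ∩ {G} = {G} (intersection, +0)
ADIOZ@4: {A,G} ∩ {G} = {G} (intersection, +0)
AZ@5: {C} ∩ {C} = {C} (intersection, +0)
DO@5: {G} ∪ {C} = {C,G} (union, +1)
DIO@5: {C,G} ∩ {C} = {C} (intersection, +0)
ADIOZ@5: {C} ∩ {C} = {C} (intersection, +0)
AZ@6: {G} ∪ {A} = {A,G} (union, +1)
DO@6: {C} ∪ {T} = {C,T} (union, +1)
DIO@6: {C,T} ∩ {T} = {T} (intersection, +0)
ADIOZ@6: {A,G} ∪ {T} = {A,G,T} (union, +1)
per-site changes: [2, 3, 1, 3, 2, 1, 3]; total = 15

3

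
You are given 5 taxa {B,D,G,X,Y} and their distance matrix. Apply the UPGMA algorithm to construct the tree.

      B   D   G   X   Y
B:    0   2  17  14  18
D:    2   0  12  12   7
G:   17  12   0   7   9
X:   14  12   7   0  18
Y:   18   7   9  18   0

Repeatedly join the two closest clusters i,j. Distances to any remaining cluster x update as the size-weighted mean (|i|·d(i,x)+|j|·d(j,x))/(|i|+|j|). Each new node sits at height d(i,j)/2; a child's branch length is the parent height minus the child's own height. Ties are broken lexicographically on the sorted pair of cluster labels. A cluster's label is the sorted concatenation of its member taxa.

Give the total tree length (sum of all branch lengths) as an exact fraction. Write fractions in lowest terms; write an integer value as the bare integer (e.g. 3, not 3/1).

293/12

iteration 1: select B,D (d=2); attach at lengths (1, 1); label the merged cluster BD
  updated: d(BD,G)=29/2, d(BD,X)=13, d(BD,Y)=25/2
iteration 2: select G,X (d=7); attach at lengths (7/2, 7/2); label the merged cluster GX
  updated: d(BD,GX)=55/4, d(GX,Y)=27/2
iteration 3: select BD,Y (d=25/2); attach at lengths (21/4, 25/4); label the merged cluster BDY
  updated: d(BDY,GX)=41/3
iteration 4: select BDY,GX (d=41/3); attach at lengths (7/12, 10/3); label the merged cluster BDGXY
final tree: (((B:1,D:1):21/4,Y:25/4):7/12,(G:7/2,X:7/2):10/3)
total length: 293/12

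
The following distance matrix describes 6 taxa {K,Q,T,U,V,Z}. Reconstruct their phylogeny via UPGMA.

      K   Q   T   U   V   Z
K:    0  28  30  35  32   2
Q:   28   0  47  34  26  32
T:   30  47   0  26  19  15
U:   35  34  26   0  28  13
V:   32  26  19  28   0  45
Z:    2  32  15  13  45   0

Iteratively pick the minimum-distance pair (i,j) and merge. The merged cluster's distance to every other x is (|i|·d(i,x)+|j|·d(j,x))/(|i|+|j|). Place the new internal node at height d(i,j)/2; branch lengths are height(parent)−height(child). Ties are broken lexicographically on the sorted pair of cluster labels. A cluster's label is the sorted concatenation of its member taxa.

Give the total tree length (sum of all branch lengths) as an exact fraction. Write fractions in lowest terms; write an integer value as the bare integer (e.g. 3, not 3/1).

2117/30

step 1: merge (K,Z) at d=2; branch lengths K→1, Z→1; new cluster KZ
  updated: d(KZ,Q)=30, d(KZ,T)=45/2, d(KZ,U)=24, d(KZ,V)=77/2
step 2: merge (T,V) at d=19; branch lengths T→19/2, V→19/2; new cluster TV
  updated: d(KZ,TV)=61/2, d(Q,TV)=73/2, d(TV,U)=27
step 3: merge (KZ,U) at d=24; branch lengths KZ→11, U→12; new cluster KUZ
  updated: d(KUZ,Q)=94/3, d(KUZ,TV)=88/3
step 4: merge (KUZ,TV) at d=88/3; branch lengths KUZ→8/3, TV→31/6; new cluster KTUVZ
  updated: d(KTUVZ,Q)=167/5
step 5: merge (KTUVZ,Q) at d=167/5; branch lengths KTUVZ→61/30, Q→167/10; new cluster KQTUVZ
final tree: ((((K:1,Z:1):11,U:12):8/3,(T:19/2,V:19/2):31/6):61/30,Q:167/10)
total length: 2117/30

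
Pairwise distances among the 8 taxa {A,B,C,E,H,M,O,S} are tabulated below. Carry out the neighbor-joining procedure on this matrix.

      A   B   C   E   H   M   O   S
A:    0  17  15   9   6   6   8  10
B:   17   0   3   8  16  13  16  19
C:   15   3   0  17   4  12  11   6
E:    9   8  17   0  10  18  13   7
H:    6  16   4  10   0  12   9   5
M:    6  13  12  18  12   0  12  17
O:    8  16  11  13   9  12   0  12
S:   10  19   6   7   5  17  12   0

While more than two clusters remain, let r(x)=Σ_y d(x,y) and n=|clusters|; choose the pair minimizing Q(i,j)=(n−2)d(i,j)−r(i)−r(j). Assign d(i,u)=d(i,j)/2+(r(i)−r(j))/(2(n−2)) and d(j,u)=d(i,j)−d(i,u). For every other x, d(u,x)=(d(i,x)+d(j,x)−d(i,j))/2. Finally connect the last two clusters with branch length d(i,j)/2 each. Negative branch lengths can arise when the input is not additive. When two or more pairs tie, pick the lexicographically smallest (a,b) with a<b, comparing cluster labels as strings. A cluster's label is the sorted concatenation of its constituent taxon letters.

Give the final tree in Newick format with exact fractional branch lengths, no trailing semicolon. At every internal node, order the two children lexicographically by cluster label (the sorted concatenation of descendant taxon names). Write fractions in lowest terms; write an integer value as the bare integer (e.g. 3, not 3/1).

(((((A:3/4,M:21/4):55/24,O:113/24):29/16,(B:7/2,C:-1/2):89/16):7/16,(E:17/4,S:11/4):15/8):17/16,H:17/16)

step 1: merge (B,C) at d=3, Q=-142; branch lengths B→7/2, C→-1/2; new cluster BC
  updated: d(A,BC)=29/2, d(BC,E)=11, d(BC,H)=17/2, d(BC,M)=11, d(BC,O)=12, d(BC,S)=11
step 2: merge (A,M) at d=6, Q=-199/2; branch lengths A→3/4, M→21/4; new cluster AM
  updated: d(AM,BC)=39/4, d(AM,E)=21/2, d(AM,H)=6, d(AM,O)=7, d(AM,S)=21/2
step 3: merge (E,S) at d=7, Q=-69; branch lengths E→17/4, S→11/4; new cluster ES
  updated: d(AM,ES)=7, d(BC,ES)=15/2, d(ES,H)=4, d(ES,O)=9
step 4: merge (AM,O) at d=7, Q=-183/4; branch lengths AM→55/24, O→113/24; new cluster AMO
  updated: d(AMO,BC)=59/8, d(AMO,ES)=9/2, d(AMO,H)=4
step 5: merge (AMO,BC) at d=59/8, Q=-49/2; branch lengths AMO→29/16, BC→89/16; new cluster ABCMO
  updated: d(ABCMO,ES)=37/16, d(ABCMO,H)=41/16
step 6: merge (ABCMO,ES) at d=37/16, Q=-71/8; branch lengths ABCMO→7/16, ES→15/8; new cluster ABCEMOS
  updated: d(ABCEMOS,H)=17/8
step 7: merge (ABCEMOS,H) at d=17/8; branch lengths ABCEMOS→17/16, H→17/16; new cluster ABCEHMOS
final tree: (((((A:3/4,M:21/4):55/24,O:113/24):29/16,(B:7/2,C:-1/2):89/16):7/16,(E:17/4,S:11/4):15/8):17/16,H:17/16)
total length: 557/16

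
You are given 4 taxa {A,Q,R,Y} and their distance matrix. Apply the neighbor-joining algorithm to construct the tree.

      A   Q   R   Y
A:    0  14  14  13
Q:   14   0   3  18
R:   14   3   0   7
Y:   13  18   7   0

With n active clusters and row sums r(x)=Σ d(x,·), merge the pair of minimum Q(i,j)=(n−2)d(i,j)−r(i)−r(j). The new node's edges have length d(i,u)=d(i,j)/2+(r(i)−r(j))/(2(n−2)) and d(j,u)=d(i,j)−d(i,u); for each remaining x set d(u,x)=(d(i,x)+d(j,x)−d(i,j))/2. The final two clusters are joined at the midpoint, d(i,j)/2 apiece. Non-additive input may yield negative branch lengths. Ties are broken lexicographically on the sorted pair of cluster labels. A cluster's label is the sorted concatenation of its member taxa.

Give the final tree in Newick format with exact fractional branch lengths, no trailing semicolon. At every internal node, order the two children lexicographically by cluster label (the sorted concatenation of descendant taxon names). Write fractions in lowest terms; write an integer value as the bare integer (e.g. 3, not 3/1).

(((A:29/4,Y:23/4):21/4,Q:17/4):-5/8,R:-5/8)

iteration 1: select A,Y (d=13, Q=-53); attach at lengths (29/4, 23/4); label the merged cluster AY
  updated: d(AY,Q)=19/2, d(AY,R)=4
iteration 2: select AY,Q (d=19/2, Q=-33/2); attach at lengths (21/4, 17/4); label the merged cluster AQY
  updated: d(AQY,R)=-5/4
iteration 3: select AQY,R (d=-5/4); attach at lengths (-5/8, -5/8); label the merged cluster AQRY
final tree: (((A:29/4,Y:23/4):21/4,Q:17/4):-5/8,R:-5/8)
total length: 85/4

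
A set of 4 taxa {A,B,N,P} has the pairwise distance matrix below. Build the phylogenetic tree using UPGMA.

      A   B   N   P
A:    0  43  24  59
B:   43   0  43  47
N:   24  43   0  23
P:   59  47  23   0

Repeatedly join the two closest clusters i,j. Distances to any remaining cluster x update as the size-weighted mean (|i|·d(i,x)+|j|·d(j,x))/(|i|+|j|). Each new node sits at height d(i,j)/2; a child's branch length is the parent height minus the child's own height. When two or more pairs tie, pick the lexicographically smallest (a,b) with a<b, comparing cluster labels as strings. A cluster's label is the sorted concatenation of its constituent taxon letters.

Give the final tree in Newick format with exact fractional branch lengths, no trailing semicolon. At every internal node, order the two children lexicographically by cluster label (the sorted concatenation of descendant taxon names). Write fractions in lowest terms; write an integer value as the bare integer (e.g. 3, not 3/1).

iteration 1: select N,P (d=23); attach at lengths (23/2, 23/2); label the merged cluster NP
  updated: d(A,NP)=83/2, d(B,NP)=45
iteration 2: select A,NP (d=83/2); attach at lengths (83/4, 37/4); label the merged cluster ANP
  updated: d(ANP,B)=133/3
iteration 3: select ANP,B (d=133/3); attach at lengths (17/12, 133/6); label the merged cluster ABNP
final tree: ((A:83/4,(N:23/2,P:23/2):37/4):17/12,B:133/6)
total length: 919/12

((A:83/4,(N:23/2,P:23/2):37/4):17/12,B:133/6)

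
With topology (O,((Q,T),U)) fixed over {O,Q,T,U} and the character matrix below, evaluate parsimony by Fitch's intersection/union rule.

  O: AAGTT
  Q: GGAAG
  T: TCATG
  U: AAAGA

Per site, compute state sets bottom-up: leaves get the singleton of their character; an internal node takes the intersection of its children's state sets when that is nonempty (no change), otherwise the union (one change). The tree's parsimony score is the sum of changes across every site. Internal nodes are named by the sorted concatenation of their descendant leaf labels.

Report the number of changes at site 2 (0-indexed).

site 0, node QT: Q={G} ∪ T={T} → {G,T} (+1)
site 0, node QTU: QT={G,T} ∪ U={A} → {A,G,T} (+1)
site 0, node OQTU: O={A} ∩ QTU={A,G,T} → {A} (+0)
site 1, node QT: Q={G} ∪ T={C} → {C,G} (+1)
site 1, node QTU: QT={C,G} ∪ U={A} → {A,C,G} (+1)
site 1, node OQTU: O={A} ∩ QTU={A,C,G} → {A} (+0)
site 2, node QT: Q={A} ∩ T={A} → {A} (+0)
site 2, node QTU: QT={A} ∩ U={A} → {A} (+0)
site 2, node OQTU: O={G} ∪ QTU={A} → {A,G} (+1)
site 3, node QT: Q={A} ∪ T={T} → {A,T} (+1)
site 3, node QTU: QT={A,T} ∪ U={G} → {A,G,T} (+1)
site 3, node OQTU: O={T} ∩ QTU={A,G,T} → {T} (+0)
site 4, node QT: Q={G} ∩ T={G} → {G} (+0)
site 4, node QTU: QT={G} ∪ U={A} → {A,G} (+1)
site 4, node OQTU: O={T} ∪ QTU={A,G} → {A,G,T} (+1)
per-site changes: [2, 2, 1, 2, 2]; total = 9

1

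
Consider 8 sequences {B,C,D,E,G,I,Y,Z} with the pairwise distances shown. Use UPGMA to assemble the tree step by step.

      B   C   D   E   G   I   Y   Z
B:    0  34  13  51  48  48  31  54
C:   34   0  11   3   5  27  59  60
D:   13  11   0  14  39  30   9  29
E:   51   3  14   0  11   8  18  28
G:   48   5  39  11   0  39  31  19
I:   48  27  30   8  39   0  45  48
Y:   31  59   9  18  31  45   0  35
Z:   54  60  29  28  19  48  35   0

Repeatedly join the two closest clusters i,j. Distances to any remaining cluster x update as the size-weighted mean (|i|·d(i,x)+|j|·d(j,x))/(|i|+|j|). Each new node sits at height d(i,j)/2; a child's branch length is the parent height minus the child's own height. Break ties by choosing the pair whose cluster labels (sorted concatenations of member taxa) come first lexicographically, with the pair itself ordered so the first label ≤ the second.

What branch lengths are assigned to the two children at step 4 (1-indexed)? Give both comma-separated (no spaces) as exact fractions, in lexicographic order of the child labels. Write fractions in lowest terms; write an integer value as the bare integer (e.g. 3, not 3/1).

11,13/2

1. join C+E (d=3) ⇒ CE; edges |C|=3/2, |E|=3/2
  updated: d(B,CE)=85/2, d(CE,D)=25/2, d(CE,G)=8, d(CE,I)=35/2, d(CE,Y)=77/2, d(CE,Z)=44
2. join CE+G (d=8) ⇒ CEG; edges |CE|=5/2, |G|=4
  updated: d(B,CEG)=133/3, d(CEG,D)=64/3, d(CEG,I)=74/3, d(CEG,Y)=36, d(CEG,Z)=107/3
3. join D+Y (d=9) ⇒ DY; edges |D|=9/2, |Y|=9/2
  updated: d(B,DY)=22, d(CEG,DY)=86/3, d(DY,I)=75/2, d(DY,Z)=32
4. join B+DY (d=22) ⇒ BDY; edges |B|=11, |DY|=13/2
  updated: d(BDY,CEG)=305/9, d(BDY,I)=41, d(BDY,Z)=118/3
5. join CEG+I (d=74/3) ⇒ CEGI; edges |CEG|=25/3, |I|=37/3
  updated: d(BDY,CEGI)=107/3, d(CEGI,Z)=155/4
6. join BDY+CEGI (d=107/3) ⇒ BCDEGIY; edges |BDY|=41/6, |CEGI|=11/2
  updated: d(BCDEGIY,Z)=39
7. join BCDEGIY+Z (d=39) ⇒ BCDEGIYZ; edges |BCDEGIY|=5/3, |Z|=39/2
final tree: (((B:11,(D:9/2,Y:9/2):13/2):41/6,(((C:3/2,E:3/2):5/2,G:4):25/3,I:37/3):11/2):5/3,Z:39/2)
total length: 541/6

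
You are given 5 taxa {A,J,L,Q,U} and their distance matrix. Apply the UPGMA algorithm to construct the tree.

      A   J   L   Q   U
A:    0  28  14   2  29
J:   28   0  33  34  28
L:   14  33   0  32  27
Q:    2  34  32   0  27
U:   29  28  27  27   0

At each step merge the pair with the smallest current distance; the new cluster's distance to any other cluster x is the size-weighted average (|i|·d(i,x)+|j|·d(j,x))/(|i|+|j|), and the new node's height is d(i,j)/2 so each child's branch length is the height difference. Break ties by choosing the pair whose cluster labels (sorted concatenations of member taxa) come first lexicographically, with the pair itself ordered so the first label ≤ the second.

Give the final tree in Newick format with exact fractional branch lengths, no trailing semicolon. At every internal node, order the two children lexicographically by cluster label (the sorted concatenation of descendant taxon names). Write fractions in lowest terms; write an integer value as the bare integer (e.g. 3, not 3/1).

((((A:1,Q:1):21/2,L:23/2):7/3,U:83/6):37/24,J:123/8)

step 1: merge (A,Q) at d=2; branch lengths A→1, Q→1; new cluster AQ
  updated: d(AQ,J)=31, d(AQ,L)=23, d(AQ,U)=28
step 2: merge (AQ,L) at d=23; branch lengths AQ→21/2, L→23/2; new cluster ALQ
  updated: d(ALQ,J)=95/3, d(ALQ,U)=83/3
step 3: merge (ALQ,U) at d=83/3; branch lengths ALQ→7/3, U→83/6; new cluster ALQU
  updated: d(ALQU,J)=123/4
step 4: merge (ALQU,J) at d=123/4; branch lengths ALQU→37/24, J→123/8; new cluster AJLQU
final tree: ((((A:1,Q:1):21/2,L:23/2):7/3,U:83/6):37/24,J:123/8)
total length: 685/12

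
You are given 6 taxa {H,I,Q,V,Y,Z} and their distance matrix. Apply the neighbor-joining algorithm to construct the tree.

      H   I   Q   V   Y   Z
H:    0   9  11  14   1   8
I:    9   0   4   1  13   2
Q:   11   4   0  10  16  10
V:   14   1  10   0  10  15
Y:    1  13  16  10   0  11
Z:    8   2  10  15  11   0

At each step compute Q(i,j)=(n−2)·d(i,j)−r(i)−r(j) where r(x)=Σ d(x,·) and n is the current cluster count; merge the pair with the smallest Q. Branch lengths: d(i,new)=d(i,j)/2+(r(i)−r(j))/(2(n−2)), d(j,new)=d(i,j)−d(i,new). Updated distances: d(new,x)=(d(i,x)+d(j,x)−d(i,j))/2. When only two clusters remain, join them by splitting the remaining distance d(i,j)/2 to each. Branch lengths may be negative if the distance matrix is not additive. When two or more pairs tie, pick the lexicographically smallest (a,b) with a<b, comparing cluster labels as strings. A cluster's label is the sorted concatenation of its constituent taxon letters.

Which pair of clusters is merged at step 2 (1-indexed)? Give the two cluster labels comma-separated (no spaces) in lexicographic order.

HY,Z

1. join H+Y (d=1, Q=-90) ⇒ HY; edges |H|=-1/2, |Y|=3/2
  updated: d(HY,I)=21/2, d(HY,Q)=13, d(HY,V)=23/2, d(HY,Z)=9
2. join HY+Z (d=9, Q=-53) ⇒ HYZ; edges |HY|=35/6, |Z|=19/6
  updated: d(HYZ,I)=7/4, d(HYZ,Q)=7, d(HYZ,V)=35/4
3. join HYZ+Q (d=7, Q=-49/2) ⇒ HQYZ; edges |HYZ|=21/8, |Q|=35/8
  updated: d(HQYZ,I)=-5/8, d(HQYZ,V)=47/8
4. join HQYZ+I (d=-5/8, Q=-25/4) ⇒ HIQYZ; edges |HQYZ|=17/8, |I|=-11/4
  updated: d(HIQYZ,V)=15/4
5. join HIQYZ+V (d=15/4) ⇒ HIQVYZ; edges |HIQYZ|=15/8, |V|=15/8
final tree: (((((H:-1/2,Y:3/2):35/6,Z:19/6):21/8,Q:35/8):17/8,I:-11/4):15/8,V:15/8)
total length: 161/8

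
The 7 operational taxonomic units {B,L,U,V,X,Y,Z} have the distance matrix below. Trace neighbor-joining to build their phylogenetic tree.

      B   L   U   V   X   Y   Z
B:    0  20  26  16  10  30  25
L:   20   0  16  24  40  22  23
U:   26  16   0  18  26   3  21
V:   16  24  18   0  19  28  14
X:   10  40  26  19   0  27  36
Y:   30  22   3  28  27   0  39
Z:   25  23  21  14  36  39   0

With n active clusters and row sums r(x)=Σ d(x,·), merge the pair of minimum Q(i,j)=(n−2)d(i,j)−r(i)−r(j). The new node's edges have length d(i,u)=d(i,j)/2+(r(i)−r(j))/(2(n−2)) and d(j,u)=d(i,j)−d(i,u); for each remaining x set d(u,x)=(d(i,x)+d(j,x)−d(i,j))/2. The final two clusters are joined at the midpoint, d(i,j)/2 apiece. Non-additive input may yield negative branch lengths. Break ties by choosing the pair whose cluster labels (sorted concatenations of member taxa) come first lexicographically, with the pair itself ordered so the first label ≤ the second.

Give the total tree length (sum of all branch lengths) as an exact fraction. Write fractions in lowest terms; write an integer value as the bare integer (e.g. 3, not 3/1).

iteration 1: select U,Y (d=3, Q=-244); attach at lengths (-12/5, 27/5); label the merged cluster UY
  updated: d(B,UY)=53/2, d(L,UY)=35/2, d(UY,V)=43/2, d(UY,X)=25, d(UY,Z)=57/2
iteration 2: select B,X (d=10, Q=-375/2); attach at lengths (15/16, 145/16); label the merged cluster BX
  updated: d(BX,L)=25, d(BX,UY)=83/4, d(BX,V)=25/2, d(BX,Z)=51/2
iteration 3: select L,UY (d=35/2, Q=-501/4); attach at lengths (215/24, 205/24); label the merged cluster LUY
  updated: d(BX,LUY)=113/8, d(LUY,V)=14, d(LUY,Z)=17
iteration 4: select BX,LUY (d=113/8, Q=-69); attach at lengths (141/16, 85/16); label the merged cluster BLUXY
  updated: d(BLUXY,V)=99/16, d(BLUXY,Z)=227/16
iteration 5: select BLUXY,V (d=99/16, Q=-275/8); attach at lengths (51/16, 3); label the merged cluster BLUVXY
  updated: d(BLUVXY,Z)=11
iteration 6: select BLUVXY,Z (d=11); attach at lengths (11/2, 11/2); label the merged cluster BLUVXYZ
final tree: ((((B:15/16,X:145/16):141/16,(L:215/24,(U:-12/5,Y:27/5):205/24):85/16):51/16,V:3):11/2,Z:11/2)
total length: 989/16

989/16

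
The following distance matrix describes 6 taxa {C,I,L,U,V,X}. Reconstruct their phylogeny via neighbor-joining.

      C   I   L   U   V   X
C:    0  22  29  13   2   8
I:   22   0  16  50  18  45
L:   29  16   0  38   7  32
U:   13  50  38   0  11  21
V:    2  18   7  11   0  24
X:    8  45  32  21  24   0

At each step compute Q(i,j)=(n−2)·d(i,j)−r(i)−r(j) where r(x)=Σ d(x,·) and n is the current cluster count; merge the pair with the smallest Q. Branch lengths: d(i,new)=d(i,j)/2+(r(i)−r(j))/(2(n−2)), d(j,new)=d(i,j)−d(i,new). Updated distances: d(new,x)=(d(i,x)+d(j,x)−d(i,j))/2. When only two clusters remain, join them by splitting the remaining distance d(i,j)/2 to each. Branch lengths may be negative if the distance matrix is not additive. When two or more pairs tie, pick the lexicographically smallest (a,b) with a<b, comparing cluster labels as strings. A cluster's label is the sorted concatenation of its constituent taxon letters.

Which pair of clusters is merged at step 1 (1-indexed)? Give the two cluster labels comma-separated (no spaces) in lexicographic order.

iteration 1: select I,L (d=16, Q=-209); attach at lengths (93/8, 35/8); label the merged cluster IL
  updated: d(C,IL)=35/2, d(IL,U)=36, d(IL,V)=9/2, d(IL,X)=61/2
iteration 2: select IL,V (d=9/2, Q=-233/2); attach at lengths (121/12, -67/12); label the merged cluster ILV
  updated: d(C,ILV)=15/2, d(ILV,U)=85/4, d(ILV,X)=25
iteration 3: select C,ILV (d=15/2, Q=-269/4); attach at lengths (-41/16, 161/16); label the merged cluster CILV
  updated: d(CILV,U)=107/8, d(CILV,X)=51/4
iteration 4: select CILV,U (d=107/8, Q=-377/8); attach at lengths (41/16, 173/16); label the merged cluster CILUV
  updated: d(CILUV,X)=163/16
iteration 5: select CILUV,X (d=163/16); attach at lengths (163/32, 163/32); label the merged cluster CILUVX
final tree: (((C:-41/16,((I:93/8,L:35/8):121/12,V:-67/12):161/16):41/16,U:173/16):163/32,X:163/32)
total length: 825/16

I,L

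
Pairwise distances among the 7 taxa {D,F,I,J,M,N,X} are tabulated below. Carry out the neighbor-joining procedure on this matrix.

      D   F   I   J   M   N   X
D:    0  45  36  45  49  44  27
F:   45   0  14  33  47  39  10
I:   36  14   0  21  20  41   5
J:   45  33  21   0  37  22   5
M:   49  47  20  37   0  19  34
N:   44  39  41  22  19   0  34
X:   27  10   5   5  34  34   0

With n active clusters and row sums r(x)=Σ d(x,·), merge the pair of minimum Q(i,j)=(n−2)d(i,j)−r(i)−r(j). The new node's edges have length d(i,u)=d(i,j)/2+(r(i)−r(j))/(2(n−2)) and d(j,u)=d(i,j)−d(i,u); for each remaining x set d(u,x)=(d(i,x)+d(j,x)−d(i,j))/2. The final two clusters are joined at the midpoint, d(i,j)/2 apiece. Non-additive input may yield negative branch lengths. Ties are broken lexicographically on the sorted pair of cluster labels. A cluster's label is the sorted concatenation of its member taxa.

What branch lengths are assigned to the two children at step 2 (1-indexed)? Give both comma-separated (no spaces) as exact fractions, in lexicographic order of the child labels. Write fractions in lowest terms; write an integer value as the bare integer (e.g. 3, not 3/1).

step 1: merge (M,N) at d=19, Q=-310; branch lengths M→51/5, N→44/5; new cluster MN
  updated: d(D,MN)=37, d(F,MN)=67/2, d(I,MN)=21, d(J,MN)=20, d(MN,X)=49/2
step 2: merge (J,MN) at d=20, Q=-180; branch lengths J→17/2, MN→23/2; new cluster JMN
  updated: d(D,JMN)=31, d(F,JMN)=93/4, d(I,JMN)=11, d(JMN,X)=19/4
step 3: merge (F,I) at d=14, Q=-465/4; branch lengths F→91/8, I→21/8; new cluster FI
  updated: d(D,FI)=67/2, d(FI,JMN)=81/8, d(FI,X)=1/2
step 4: merge (D,JMN) at d=31, Q=-603/8; branch lengths D→861/32, JMN→131/32; new cluster DJMN
  updated: d(DJMN,FI)=101/16, d(DJMN,X)=3/8
step 5: merge (DJMN,FI) at d=101/16, Q=-115/16; branch lengths DJMN→99/32, FI→103/32; new cluster DFIJMN
  updated: d(DFIJMN,X)=-87/32
step 6: merge (DFIJMN,X) at d=-87/32; branch lengths DFIJMN→-87/64, X→-87/64; new cluster DFIJMNX
final tree: (((D:861/32,(J:17/2,(M:51/5,N:44/5):23/2):131/32):99/32,(F:91/8,I:21/8):103/32):-87/64,X:-87/64)
total length: 2803/32

17/2,23/2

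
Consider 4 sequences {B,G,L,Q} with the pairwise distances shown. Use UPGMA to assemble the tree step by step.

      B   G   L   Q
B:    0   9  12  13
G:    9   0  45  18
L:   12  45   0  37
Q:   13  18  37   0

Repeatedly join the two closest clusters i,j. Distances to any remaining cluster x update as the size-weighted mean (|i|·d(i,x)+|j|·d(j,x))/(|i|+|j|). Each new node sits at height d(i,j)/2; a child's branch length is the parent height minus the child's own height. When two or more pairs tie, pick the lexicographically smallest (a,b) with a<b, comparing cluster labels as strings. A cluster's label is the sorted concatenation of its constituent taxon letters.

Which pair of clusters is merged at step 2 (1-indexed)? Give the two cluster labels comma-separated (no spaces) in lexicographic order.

iteration 1: select B,G (d=9); attach at lengths (9/2, 9/2); label the merged cluster BG
  updated: d(BG,L)=57/2, d(BG,Q)=31/2
iteration 2: select BG,Q (d=31/2); attach at lengths (13/4, 31/4); label the merged cluster BGQ
  updated: d(BGQ,L)=94/3
iteration 3: select BGQ,L (d=94/3); attach at lengths (95/12, 47/3); label the merged cluster BGLQ
final tree: (((B:9/2,G:9/2):13/4,Q:31/4):95/12,L:47/3)
total length: 523/12

BG,Q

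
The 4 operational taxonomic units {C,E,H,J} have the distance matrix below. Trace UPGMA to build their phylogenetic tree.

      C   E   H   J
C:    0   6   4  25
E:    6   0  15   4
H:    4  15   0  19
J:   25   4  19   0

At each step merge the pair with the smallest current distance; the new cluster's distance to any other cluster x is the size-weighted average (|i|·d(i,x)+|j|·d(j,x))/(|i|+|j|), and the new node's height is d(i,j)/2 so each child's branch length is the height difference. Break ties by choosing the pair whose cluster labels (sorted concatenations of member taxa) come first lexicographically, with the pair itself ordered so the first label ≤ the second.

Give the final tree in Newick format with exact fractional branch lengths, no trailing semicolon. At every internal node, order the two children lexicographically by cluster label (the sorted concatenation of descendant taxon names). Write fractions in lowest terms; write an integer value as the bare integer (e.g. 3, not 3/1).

step 1: merge (C,H) at d=4; branch lengths C→2, H→2; new cluster CH
  updated: d(CH,E)=21/2, d(CH,J)=22
step 2: merge (E,J) at d=4; branch lengths E→2, J→2; new cluster EJ
  updated: d(CH,EJ)=65/4
step 3: merge (CH,EJ) at d=65/4; branch lengths CH→49/8, EJ→49/8; new cluster CEHJ
final tree: ((C:2,H:2):49/8,(E:2,J:2):49/8)
total length: 81/4

((C:2,H:2):49/8,(E:2,J:2):49/8)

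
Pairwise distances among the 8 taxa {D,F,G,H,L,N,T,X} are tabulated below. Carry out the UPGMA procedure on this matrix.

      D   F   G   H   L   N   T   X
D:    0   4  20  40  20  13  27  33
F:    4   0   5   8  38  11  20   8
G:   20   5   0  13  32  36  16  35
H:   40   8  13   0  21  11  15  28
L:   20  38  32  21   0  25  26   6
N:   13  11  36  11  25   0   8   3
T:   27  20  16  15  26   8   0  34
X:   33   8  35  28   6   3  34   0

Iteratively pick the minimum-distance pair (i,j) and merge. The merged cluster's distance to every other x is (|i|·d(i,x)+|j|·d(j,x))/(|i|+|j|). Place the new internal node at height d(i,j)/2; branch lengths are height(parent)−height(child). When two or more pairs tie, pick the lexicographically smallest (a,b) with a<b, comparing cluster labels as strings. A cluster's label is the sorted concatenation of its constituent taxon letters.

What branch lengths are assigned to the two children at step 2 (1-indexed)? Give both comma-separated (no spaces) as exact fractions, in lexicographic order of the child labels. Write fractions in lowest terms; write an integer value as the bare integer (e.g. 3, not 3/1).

2,2

1. join N+X (d=3) ⇒ NX; edges |N|=3/2, |X|=3/2
  updated: d(D,NX)=23, d(F,NX)=19/2, d(G,NX)=71/2, d(H,NX)=39/2, d(L,NX)=31/2, d(NX,T)=21
2. join D+F (d=4) ⇒ DF; edges |D|=2, |F|=2
  updated: d(DF,G)=25/2, d(DF,H)=24, d(DF,L)=29, d(DF,NX)=65/4, d(DF,T)=47/2
3. join DF+G (d=25/2) ⇒ DFG; edges |DF|=17/4, |G|=25/4
  updated: d(DFG,H)=61/3, d(DFG,L)=30, d(DFG,NX)=68/3, d(DFG,T)=21
4. join H+T (d=15) ⇒ HT; edges |H|=15/2, |T|=15/2
  updated: d(DFG,HT)=62/3, d(HT,L)=47/2, d(HT,NX)=81/4
5. join L+NX (d=31/2) ⇒ LNX; edges |L|=31/4, |NX|=25/4
  updated: d(DFG,LNX)=226/9, d(HT,LNX)=64/3
6. join DFG+HT (d=62/3) ⇒ DFGHT; edges |DFG|=49/12, |HT|=17/6
  updated: d(DFGHT,LNX)=118/5
7. join DFGHT+LNX (d=118/5) ⇒ DFGHLNTX; edges |DFGHT|=22/15, |LNX|=81/20
final tree: ((((D:2,F:2):17/4,G:25/4):49/12,(H:15/2,T:15/2):17/6):22/15,(L:31/4,(N:3/2,X:3/2):25/4):81/20)
total length: 884/15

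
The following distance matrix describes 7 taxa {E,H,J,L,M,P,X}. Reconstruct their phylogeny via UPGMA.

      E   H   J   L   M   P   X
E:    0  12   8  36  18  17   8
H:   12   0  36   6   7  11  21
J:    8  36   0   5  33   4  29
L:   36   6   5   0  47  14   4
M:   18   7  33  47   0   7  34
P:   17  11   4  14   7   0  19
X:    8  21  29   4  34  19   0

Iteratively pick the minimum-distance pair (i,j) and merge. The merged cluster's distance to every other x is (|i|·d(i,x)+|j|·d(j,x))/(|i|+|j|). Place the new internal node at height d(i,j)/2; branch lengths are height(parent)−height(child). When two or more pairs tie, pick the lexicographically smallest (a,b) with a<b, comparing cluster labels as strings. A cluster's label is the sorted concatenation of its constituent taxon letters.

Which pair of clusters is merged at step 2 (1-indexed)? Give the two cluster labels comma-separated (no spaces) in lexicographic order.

iteration 1: select J,P (d=4); attach at lengths (2, 2); label the merged cluster JP
  updated: d(E,JP)=25/2, d(H,JP)=47/2, d(JP,L)=19/2, d(JP,M)=20, d(JP,X)=24
iteration 2: select L,X (d=4); attach at lengths (2, 2); label the merged cluster LX
  updated: d(E,LX)=22, d(H,LX)=27/2, d(JP,LX)=67/4, d(LX,M)=81/2
iteration 3: select H,M (d=7); attach at lengths (7/2, 7/2); label the merged cluster HM
  updated: d(E,HM)=15, d(HM,JP)=87/4, d(HM,LX)=27
iteration 4: select E,JP (d=25/2); attach at lengths (25/4, 17/4); label the merged cluster EJP
  updated: d(EJP,HM)=39/2, d(EJP,LX)=37/2
iteration 5: select EJP,LX (d=37/2); attach at lengths (3, 29/4); label the merged cluster EJLPX
  updated: d(EJLPX,HM)=45/2
iteration 6: select EJLPX,HM (d=45/2); attach at lengths (2, 31/4); label the merged cluster EHJLMPX
final tree: (((E:25/4,(J:2,P:2):17/4):3,(L:2,X:2):29/4):2,(H:7/2,M:7/2):31/4)
total length: 91/2

L,X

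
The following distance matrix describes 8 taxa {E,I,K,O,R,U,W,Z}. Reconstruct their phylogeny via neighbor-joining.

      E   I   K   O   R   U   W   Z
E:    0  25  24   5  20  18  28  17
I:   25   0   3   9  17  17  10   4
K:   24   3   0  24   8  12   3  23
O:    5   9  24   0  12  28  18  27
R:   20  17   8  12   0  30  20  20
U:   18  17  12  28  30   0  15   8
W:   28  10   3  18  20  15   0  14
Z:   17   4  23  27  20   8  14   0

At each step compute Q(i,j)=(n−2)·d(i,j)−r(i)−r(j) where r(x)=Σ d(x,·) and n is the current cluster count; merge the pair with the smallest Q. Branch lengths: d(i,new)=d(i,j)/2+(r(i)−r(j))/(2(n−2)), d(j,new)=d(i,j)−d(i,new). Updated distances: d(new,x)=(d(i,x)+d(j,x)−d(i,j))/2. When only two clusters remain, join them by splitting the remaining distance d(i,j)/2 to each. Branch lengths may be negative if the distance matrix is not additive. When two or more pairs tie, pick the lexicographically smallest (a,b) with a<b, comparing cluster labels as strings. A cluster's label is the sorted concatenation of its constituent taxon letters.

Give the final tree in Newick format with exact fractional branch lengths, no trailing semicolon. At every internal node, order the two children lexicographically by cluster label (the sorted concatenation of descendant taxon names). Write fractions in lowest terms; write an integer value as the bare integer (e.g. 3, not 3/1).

iteration 1: select E,O (d=5, Q=-230); attach at lengths (11/3, 4/3); label the merged cluster EO
  updated: d(EO,I)=29/2, d(EO,K)=43/2, d(EO,R)=27/2, d(EO,U)=41/2, d(EO,W)=41/2, d(EO,Z)=39/2
iteration 2: select EO,R (d=27/2, Q=-151); attach at lengths (69/10, 33/5); label the merged cluster EOR
  updated: d(EOR,I)=9, d(EOR,K)=8, d(EOR,U)=37/2, d(EOR,W)=27/2, d(EOR,Z)=13
iteration 3: select U,Z (d=8, Q=-201/2); attach at lengths (81/16, 47/16); label the merged cluster UZ
  updated: d(EOR,UZ)=47/4, d(I,UZ)=13/2, d(K,UZ)=27/2, d(UZ,W)=21/2
iteration 4: select K,W (d=3, Q=-111/2); attach at lengths (-1/12, 37/12); label the merged cluster KW
  updated: d(EOR,KW)=37/4, d(I,KW)=5, d(KW,UZ)=21/2
iteration 5: select EOR,KW (d=37/4, Q=-145/4); attach at lengths (95/16, 53/16); label the merged cluster EKORW
  updated: d(EKORW,I)=19/8, d(EKORW,UZ)=13/2
iteration 6: select EKORW,I (d=19/8, Q=-123/8); attach at lengths (19/16, 19/16); label the merged cluster EIKORW
  updated: d(EIKORW,UZ)=85/16
iteration 7: select EIKORW,UZ (d=85/16); attach at lengths (85/32, 85/32); label the merged cluster EIKORUWZ
final tree: (((((E:11/3,O:4/3):69/10,R:33/5):95/16,(K:-1/12,W:37/12):53/16):19/16,I:19/16):85/32,(U:81/16,Z:47/16):85/32)
total length: 743/16

(((((E:11/3,O:4/3):69/10,R:33/5):95/16,(K:-1/12,W:37/12):53/16):19/16,I:19/16):85/32,(U:81/16,Z:47/16):85/32)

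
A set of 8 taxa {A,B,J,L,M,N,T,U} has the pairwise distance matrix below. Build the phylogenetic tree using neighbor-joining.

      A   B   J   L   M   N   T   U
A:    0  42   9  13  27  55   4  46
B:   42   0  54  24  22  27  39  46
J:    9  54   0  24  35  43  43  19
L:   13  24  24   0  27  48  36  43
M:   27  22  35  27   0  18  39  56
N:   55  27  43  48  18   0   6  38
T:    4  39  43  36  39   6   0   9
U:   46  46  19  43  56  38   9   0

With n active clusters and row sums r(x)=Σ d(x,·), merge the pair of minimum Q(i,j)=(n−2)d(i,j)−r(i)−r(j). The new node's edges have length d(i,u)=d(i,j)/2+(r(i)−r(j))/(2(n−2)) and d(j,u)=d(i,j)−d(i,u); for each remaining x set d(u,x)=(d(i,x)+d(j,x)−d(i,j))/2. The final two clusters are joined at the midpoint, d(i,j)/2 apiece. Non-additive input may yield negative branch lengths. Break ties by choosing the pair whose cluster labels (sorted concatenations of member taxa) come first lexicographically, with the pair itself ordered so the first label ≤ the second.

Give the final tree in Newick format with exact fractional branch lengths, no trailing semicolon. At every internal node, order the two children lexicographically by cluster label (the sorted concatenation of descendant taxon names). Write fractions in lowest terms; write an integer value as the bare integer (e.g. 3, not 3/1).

iteration 1: select T,U (d=9, Q=-379); attach at lengths (-9/4, 45/4); label the merged cluster TU
  updated: d(A,TU)=41/2, d(B,TU)=38, d(J,TU)=53/2, d(L,TU)=35, d(M,TU)=43, d(N,TU)=35/2
iteration 2: select A,J (d=9, Q=-313); attach at lengths (2, 7); label the merged cluster AJ
  updated: d(AJ,B)=87/2, d(AJ,L)=14, d(AJ,M)=53/2, d(AJ,N)=89/2, d(AJ,TU)=19
iteration 3: select AJ,L (d=14, Q=-479/2); attach at lengths (111/16, 113/16); label the merged cluster AJL
  updated: d(AJL,B)=107/4, d(AJL,M)=79/4, d(AJL,N)=157/4, d(AJL,TU)=20
iteration 4: select N,TU (d=35/2, Q=-671/4); attach at lengths (143/24, 277/24); label the merged cluster NTU
  updated: d(AJL,NTU)=167/8, d(B,NTU)=95/4, d(M,NTU)=87/4
iteration 5: select AJL,NTU (d=167/8, Q=-92); attach at lengths (171/16, 163/16); label the merged cluster AJLNTU
  updated: d(AJLNTU,B)=237/16, d(AJLNTU,M)=165/16
iteration 6: select AJLNTU,B (d=237/16, Q=-377/8); attach at lengths (25/16, 53/4); label the merged cluster ABJLNTU
  updated: d(ABJLNTU,M)=35/4
iteration 7: select ABJLNTU,M (d=35/4); attach at lengths (35/8, 35/8); label the merged cluster ABJLMNTU
final tree: (((((A:2,J:7):111/16,L:113/16):171/16,(N:143/24,(T:-9/4,U:45/4):277/24):163/16):25/16,B:53/4):35/8,M:35/8)
total length: 1503/16

(((((A:2,J:7):111/16,L:113/16):171/16,(N:143/24,(T:-9/4,U:45/4):277/24):163/16):25/16,B:53/4):35/8,M:35/8)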